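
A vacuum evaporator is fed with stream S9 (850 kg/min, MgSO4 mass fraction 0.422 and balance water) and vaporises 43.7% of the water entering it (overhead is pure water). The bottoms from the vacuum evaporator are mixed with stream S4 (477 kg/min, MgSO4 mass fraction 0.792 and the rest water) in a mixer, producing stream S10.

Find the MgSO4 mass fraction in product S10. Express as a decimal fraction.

0.662

Vapour removed = 0.437×0.578×850 = 214.7 kg/min; concentrate = 635.3 kg/min.
MgSO4 reaching the mixer = 358.7 (from concentrate) + 477×0.792 = 736.48 kg/min.
Product flow = 635.3 + 477 = 1112.3 kg/min; MgSO4 fraction = 0.662.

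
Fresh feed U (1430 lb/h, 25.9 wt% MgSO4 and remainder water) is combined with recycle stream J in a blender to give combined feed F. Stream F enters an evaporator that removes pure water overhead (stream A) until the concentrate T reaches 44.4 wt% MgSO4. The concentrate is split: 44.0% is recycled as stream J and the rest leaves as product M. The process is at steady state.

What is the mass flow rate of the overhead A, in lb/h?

Overall MgSO4 balance (none leaves overhead): MgSO4 in fresh feed = MgSO4 in product, i.e. 1430×0.259 = (1−0.440)·T·0.444.
T = 370.37/(0.444×0.560) = 1489.6 lb/h.
Recycle J = 0.440×1489.6 = 655.42 lb/h.
Combined feed F = 1430 + 655.42 = 2085.4 lb/h.
Overhead A = F − T = 2085.4 − 1489.6 = 595.83 lb/h.

595.8 lb/h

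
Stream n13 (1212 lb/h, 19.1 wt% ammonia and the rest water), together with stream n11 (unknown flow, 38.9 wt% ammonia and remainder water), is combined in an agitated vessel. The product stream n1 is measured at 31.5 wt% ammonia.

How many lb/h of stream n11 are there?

2031 lb/h

Let n11 be the unknown flow. Total out = 1212 + n11.
ammonia balance: 231.49 + 0.389·n11 = 0.315·(1212 + n11)
(0.389 − 0.315)·n11 = 0.315×1212 − 231.49 = 150.29
n11 = 150.29 / 0.074 = 2030.9 lb/h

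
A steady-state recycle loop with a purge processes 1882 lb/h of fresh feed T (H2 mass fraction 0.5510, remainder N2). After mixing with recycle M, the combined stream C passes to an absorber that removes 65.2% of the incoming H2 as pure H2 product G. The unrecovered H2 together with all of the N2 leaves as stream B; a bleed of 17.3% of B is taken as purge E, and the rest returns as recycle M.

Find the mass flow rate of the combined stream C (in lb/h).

N2 enters only via T and leaves only via the purge: 1882×0.449 = 0.173×(N2 in B), and the absorber passes all N2, so N2 in C = N2 in B = 4884.5 lb/h.
H2 in C: m_A = 1882×0.551 + (1−0.173)·(1−0.652)·m_A, so m_A = 1037/0.7122 = 1456 lb/h.
C = 1456 + 4884.5 = 6340.5 lb/h.

6341 lb/h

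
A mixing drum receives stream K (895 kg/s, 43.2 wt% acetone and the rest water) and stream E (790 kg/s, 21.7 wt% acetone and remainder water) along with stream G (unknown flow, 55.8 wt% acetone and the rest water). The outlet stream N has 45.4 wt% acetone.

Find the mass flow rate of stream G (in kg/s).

Let G be the unknown flow. Total out = 1685 + G.
acetone balance: 558.07 + 0.558·G = 0.454·(1685 + G)
(0.558 − 0.454)·G = 0.454×1685 − 558.07 = 206.92
G = 206.92 / 0.104 = 1989.6 kg/s

1990 kg/s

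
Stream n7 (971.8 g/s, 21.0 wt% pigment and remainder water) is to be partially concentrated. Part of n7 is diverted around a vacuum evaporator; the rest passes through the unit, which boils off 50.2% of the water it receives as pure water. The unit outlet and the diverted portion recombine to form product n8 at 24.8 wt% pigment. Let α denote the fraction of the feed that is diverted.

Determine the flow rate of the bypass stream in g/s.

All 971.8×0.210 = 204.08 g/s of pigment reaches n8, so n8 = 204.08/0.248 = 822.9 g/s and vapour = 148.9 g/s.
The evaporator receives (1−α)·971.8 of feed at 0.790 water and removes 0.502 of that water:
0.502×0.790×(1−α)×971.8 = 148.9
(1−α) = 148.9/385.4 = 0.3864;  α = 0.6136.
Bypass flow = 0.6136×971.8 = 596.33 g/s.

596.3 g/s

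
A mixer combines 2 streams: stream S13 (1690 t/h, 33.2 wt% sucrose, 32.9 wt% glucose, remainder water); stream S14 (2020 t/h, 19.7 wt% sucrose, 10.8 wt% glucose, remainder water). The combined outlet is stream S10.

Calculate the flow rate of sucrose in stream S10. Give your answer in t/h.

959 t/h

sucrose out = sucrose in = 1690×0.332 + 2020×0.197 = 959.02 t/h.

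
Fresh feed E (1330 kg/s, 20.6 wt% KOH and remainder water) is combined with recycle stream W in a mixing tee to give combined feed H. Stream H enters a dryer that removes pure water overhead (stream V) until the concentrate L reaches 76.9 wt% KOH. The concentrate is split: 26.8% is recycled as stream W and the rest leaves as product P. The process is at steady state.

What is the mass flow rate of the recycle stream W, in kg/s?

Overall KOH balance (none leaves overhead): KOH in fresh feed = KOH in product, i.e. 1330×0.206 = (1−0.268)·L·0.769.
L = 273.98/(0.769×0.732) = 486.72 kg/s.
Recycle W = 0.268×486.72 = 130.44 kg/s.

130.4 kg/s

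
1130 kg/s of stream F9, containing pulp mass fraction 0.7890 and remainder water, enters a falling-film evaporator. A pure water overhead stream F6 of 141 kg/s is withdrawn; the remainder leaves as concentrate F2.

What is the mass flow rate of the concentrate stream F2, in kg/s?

989 kg/s

Concentrate = 1130 − 141 = 989 kg/s.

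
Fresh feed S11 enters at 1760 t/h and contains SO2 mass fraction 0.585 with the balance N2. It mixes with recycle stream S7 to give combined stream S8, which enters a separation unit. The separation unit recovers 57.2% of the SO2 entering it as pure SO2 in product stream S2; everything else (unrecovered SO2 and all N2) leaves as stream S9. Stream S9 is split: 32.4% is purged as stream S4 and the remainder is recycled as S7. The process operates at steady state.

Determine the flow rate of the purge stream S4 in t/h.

931.3 t/h

N2 enters only via S11 and leaves only via the purge: 1760×0.415 = 0.324×(N2 in S9), and the separation unit passes all N2, so N2 in S8 = N2 in S9 = 2254.3 t/h.
SO2 in S8: m_A = 1760×0.585 + (1−0.324)·(1−0.572)·m_A, so m_A = 1029.6/0.7107 = 1448.8 t/h.
S9 = (1−0.572)×1448.8 + 2254.3 = 2874.4 t/h.
Purge S4 = 0.324×2874.4 = 931.3 t/h.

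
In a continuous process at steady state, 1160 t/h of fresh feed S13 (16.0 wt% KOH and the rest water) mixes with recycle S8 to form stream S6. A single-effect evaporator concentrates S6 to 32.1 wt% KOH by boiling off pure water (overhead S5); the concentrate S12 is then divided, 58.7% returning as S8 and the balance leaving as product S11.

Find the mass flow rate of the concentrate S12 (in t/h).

1400 t/h

Overall KOH balance (none leaves overhead): KOH in fresh feed = KOH in product, i.e. 1160×0.160 = (1−0.587)·S12·0.321.
S12 = 185.6/(0.321×0.413) = 1400 t/h.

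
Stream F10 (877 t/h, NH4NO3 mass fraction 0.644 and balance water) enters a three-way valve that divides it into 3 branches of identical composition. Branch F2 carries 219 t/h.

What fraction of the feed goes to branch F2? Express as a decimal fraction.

0.250

Fraction to F2 = 219/877 = 0.2497.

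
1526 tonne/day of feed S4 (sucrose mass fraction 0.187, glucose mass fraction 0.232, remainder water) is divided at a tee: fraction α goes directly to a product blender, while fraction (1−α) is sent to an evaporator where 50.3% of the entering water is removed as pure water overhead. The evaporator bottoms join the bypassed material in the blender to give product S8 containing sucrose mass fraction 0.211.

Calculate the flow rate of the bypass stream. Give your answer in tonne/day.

932.1 tonne/day

All 1526×0.187 = 285.36 tonne/day of sucrose reaches S8, so S8 = 285.36/0.211 = 1352.4 tonne/day and vapour = 173.57 tonne/day.
The evaporator receives (1−α)·1526 of feed at 0.581 water and removes 0.503 of that water:
0.503×0.581×(1−α)×1526 = 173.57
(1−α) = 173.57/445.96 = 0.3892;  α = 0.6108.
Bypass flow = 0.6108×1526 = 932.06 tonne/day.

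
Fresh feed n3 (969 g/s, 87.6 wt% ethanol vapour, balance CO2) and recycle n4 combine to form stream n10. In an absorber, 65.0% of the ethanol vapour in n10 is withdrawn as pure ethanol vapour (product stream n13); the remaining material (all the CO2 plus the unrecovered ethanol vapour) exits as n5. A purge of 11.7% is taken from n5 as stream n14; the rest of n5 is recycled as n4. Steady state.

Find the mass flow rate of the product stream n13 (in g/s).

ethanol vapour in n10: m_A = 969×0.876 + (1−0.117)·(1−0.650)·m_A, so m_A = 848.84/0.6909 = 1228.5 g/s.
Product n13 = 0.650×1228.5 = 798.54 g/s.

798.5 g/s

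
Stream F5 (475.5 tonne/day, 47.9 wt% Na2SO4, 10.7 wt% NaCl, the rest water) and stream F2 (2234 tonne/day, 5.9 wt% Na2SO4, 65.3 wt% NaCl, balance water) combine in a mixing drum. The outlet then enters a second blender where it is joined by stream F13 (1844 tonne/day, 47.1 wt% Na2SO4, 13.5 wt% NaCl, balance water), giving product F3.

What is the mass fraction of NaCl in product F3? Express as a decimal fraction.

Overall, product flow = 4553.5 tonne/day.
NaCl in = 475.5×0.107 + 2234×0.653 + 1844×0.135 = 1758.6 tonne/day.
NaCl fraction in F3 = 0.386.

0.386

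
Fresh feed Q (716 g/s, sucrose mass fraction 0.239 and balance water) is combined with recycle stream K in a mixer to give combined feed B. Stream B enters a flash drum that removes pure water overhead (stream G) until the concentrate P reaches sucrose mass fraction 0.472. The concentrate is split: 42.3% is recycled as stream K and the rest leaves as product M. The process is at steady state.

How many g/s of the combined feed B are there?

981.8 g/s

Overall sucrose balance (none leaves overhead): sucrose in fresh feed = sucrose in product, i.e. 716×0.239 = (1−0.423)·P·0.472.
P = 171.12/(0.472×0.577) = 628.34 g/s.
Recycle K = 0.423×628.34 = 265.79 g/s.
Combined feed B = 716 + 265.79 = 981.79 g/s.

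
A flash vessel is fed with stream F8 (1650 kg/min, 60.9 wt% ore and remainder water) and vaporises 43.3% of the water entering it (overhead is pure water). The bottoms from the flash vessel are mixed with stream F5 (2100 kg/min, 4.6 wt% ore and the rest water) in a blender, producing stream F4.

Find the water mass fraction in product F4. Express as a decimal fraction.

0.683

Vapour removed = 0.433×0.391×1650 = 279.35 kg/min; concentrate = 1370.7 kg/min.
water reaching the mixer = 365.8 (from concentrate) + 2100×0.954 = 2369.2 kg/min.
Product flow = 1370.7 + 2100 = 3470.7 kg/min; water fraction = 0.683.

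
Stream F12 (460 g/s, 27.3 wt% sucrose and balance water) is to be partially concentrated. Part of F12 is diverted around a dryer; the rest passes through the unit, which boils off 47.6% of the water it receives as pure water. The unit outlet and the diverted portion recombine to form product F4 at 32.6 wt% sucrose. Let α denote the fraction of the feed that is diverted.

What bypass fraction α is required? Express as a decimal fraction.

All 460×0.273 = 125.58 g/s of sucrose reaches F4, so F4 = 125.58/0.326 = 385.21 g/s and vapour = 74.785 g/s.
The evaporator receives (1−α)·460 of feed at 0.727 water and removes 0.476 of that water:
0.476×0.727×(1−α)×460 = 74.785
(1−α) = 74.785/159.18 = 0.4698;  α = 0.5302.

0.530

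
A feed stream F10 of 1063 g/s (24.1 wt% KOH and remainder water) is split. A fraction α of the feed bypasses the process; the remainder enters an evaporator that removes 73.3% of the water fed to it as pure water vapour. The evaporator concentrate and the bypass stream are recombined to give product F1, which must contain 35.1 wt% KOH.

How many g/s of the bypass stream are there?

All 1063×0.241 = 256.18 g/s of KOH reaches F1, so F1 = 256.18/0.351 = 729.87 g/s and vapour = 333.13 g/s.
The evaporator receives (1−α)·1063 of feed at 0.759 water and removes 0.733 of that water:
0.733×0.759×(1−α)×1063 = 333.13
(1−α) = 333.13/591.4 = 0.5633;  α = 0.4367.
Bypass flow = 0.4367×1063 = 464.21 g/s.

464.2 g/s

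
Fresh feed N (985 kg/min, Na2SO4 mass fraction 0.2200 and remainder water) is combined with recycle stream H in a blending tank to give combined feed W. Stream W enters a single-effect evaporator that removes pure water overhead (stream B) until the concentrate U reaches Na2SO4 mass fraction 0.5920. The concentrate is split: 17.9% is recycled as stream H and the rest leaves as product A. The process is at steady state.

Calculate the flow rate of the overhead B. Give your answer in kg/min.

619 kg/min

Overall Na2SO4 balance (none leaves overhead): Na2SO4 in fresh feed = Na2SO4 in product, i.e. 985×0.220 = (1−0.179)·U·0.592.
U = 216.7/(0.592×0.821) = 445.86 kg/min.
Recycle H = 0.179×445.86 = 79.808 kg/min.
Combined feed W = 985 + 79.808 = 1064.8 kg/min.
Overhead B = W − U = 1064.8 − 445.86 = 618.95 kg/min.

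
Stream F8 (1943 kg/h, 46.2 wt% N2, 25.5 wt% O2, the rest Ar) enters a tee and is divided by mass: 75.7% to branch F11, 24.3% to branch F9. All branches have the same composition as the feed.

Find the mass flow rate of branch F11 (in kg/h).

1471 kg/h

Branch F11 flow = 0.757×1943 = 1470.9 kg/h.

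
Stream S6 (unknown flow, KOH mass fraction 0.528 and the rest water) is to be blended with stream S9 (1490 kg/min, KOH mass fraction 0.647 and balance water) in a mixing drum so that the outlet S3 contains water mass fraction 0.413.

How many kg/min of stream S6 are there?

Let S6 be the unknown flow. Total out = 1490 + S6.
water balance: 525.97 + 0.472·S6 = 0.413·(1490 + S6)
(0.472 − 0.413)·S6 = 0.413×1490 − 525.97 = 89.4
S6 = 89.4 / 0.059 = 1515.3 kg/min

1515 kg/min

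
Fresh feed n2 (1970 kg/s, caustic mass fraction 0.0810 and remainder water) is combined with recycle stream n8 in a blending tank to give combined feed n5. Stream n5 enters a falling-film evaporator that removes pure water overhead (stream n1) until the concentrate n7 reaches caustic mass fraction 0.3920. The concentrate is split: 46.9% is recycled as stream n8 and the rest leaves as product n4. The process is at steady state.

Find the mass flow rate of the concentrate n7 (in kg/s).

766.6 kg/s

Overall caustic balance (none leaves overhead): caustic in fresh feed = caustic in product, i.e. 1970×0.081 = (1−0.469)·n7·0.392.
n7 = 159.57/(0.392×0.531) = 766.6 kg/s.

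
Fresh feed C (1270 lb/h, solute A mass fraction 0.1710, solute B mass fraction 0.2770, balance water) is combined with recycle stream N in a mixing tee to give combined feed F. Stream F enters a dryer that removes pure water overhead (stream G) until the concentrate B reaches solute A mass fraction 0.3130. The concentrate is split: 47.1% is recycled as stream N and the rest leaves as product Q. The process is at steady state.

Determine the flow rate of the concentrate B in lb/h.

1312 lb/h

Overall solute A balance (none leaves overhead): solute A in fresh feed = solute A in product, i.e. 1270×0.171 = (1−0.471)·B·0.313.
B = 217.17/(0.313×0.529) = 1311.6 lb/h.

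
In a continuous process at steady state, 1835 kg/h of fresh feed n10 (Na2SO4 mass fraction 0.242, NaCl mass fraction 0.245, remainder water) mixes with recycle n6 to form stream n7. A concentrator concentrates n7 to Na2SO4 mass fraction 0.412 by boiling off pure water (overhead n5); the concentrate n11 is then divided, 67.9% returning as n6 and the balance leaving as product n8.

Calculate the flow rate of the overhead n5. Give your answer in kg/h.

757.2 kg/h

Overall Na2SO4 balance (none leaves overhead): Na2SO4 in fresh feed = Na2SO4 in product, i.e. 1835×0.242 = (1−0.679)·n11·0.412.
n11 = 444.07/(0.412×0.321) = 3357.8 kg/h.
Recycle n6 = 0.679×3357.8 = 2279.9 kg/h.
Combined feed n7 = 1835 + 2279.9 = 4114.9 kg/h.
Overhead n5 = n7 − n11 = 4114.9 − 3357.8 = 757.16 kg/h.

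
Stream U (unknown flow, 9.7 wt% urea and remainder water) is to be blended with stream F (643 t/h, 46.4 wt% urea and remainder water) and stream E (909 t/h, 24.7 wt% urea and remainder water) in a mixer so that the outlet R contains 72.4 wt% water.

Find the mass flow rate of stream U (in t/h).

528.1 t/h

Let U be the unknown flow. Total out = 1552 + U.
water balance: 1029.1 + 0.903·U = 0.724·(1552 + U)
(0.903 − 0.724)·U = 0.724×1552 − 1029.1 = 94.523
U = 94.523 / 0.179 = 528.06 t/h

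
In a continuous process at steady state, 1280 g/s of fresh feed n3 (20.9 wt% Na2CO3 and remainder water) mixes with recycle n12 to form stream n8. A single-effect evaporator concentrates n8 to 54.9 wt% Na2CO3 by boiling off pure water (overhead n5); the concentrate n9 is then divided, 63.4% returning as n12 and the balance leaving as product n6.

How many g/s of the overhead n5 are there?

Overall Na2CO3 balance (none leaves overhead): Na2CO3 in fresh feed = Na2CO3 in product, i.e. 1280×0.209 = (1−0.634)·n9·0.549.
n9 = 267.52/(0.549×0.366) = 1331.4 g/s.
Recycle n12 = 0.634×1331.4 = 844.1 g/s.
Combined feed n8 = 1280 + 844.1 = 2124.1 g/s.
Overhead n5 = n8 − n9 = 2124.1 − 1331.4 = 792.71 g/s.

792.7 g/s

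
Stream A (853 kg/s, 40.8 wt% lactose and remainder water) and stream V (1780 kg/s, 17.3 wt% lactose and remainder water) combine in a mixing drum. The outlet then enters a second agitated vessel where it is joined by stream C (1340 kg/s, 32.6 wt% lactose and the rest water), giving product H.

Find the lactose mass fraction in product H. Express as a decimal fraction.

0.275

Overall, product flow = 3973 kg/s.
lactose in = 853×0.408 + 1780×0.173 + 1340×0.326 = 1092.8 kg/s.
lactose fraction in H = 0.275.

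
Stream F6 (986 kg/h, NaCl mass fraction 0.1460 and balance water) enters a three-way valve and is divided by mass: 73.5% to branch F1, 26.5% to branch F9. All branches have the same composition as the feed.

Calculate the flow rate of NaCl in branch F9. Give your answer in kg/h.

Branch F9 total = 0.265×986 = 261.29 kg/h.
NaCl in F9 = 0.146×261.29 = 38.148 kg/h.

38.15 kg/h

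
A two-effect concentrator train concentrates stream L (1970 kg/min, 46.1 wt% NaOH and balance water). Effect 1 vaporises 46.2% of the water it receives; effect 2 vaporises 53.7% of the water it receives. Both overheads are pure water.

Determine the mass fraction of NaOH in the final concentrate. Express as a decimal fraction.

0.774

water in feed = 1970×0.539 = 1061.8 kg/min.
After stage 1: water left = (1−0.462)×1061.8 = 571.26; stream total = 1479.4 kg/min.
After stage 2: water left = (1−0.537)×571.26 = 264.5; final concentrate = 1172.7 kg/min.
NaOH fraction = 908.17/1172.7 = 0.774.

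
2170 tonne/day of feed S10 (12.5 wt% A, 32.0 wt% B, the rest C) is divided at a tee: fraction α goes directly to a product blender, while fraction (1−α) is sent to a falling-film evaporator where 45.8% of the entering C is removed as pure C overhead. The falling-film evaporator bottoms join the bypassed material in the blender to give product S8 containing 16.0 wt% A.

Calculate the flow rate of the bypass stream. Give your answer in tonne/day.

All 2170×0.125 = 271.25 tonne/day of A reaches S8, so S8 = 271.25/0.160 = 1695.3 tonne/day and vapour = 474.69 tonne/day.
The evaporator receives (1−α)·2170 of feed at 0.555 C and removes 0.458 of that C:
0.458×0.555×(1−α)×2170 = 474.69
(1−α) = 474.69/551.59 = 0.8606;  α = 0.1394.
Bypass flow = 0.1394×2170 = 302.55 tonne/day.

302.5 tonne/day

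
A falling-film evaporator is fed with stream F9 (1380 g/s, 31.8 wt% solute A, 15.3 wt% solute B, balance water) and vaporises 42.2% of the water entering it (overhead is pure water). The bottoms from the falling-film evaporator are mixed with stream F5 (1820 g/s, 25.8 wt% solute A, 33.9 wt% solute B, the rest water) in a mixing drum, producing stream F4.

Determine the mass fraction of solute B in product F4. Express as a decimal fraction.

Vapour removed = 0.422×0.529×1380 = 308.07 g/s; concentrate = 1071.9 g/s.
solute B reaching the mixer = 211.14 (from concentrate) + 1820×0.339 = 828.12 g/s.
Product flow = 1071.9 + 1820 = 2891.9 g/s; solute B fraction = 0.286.

0.286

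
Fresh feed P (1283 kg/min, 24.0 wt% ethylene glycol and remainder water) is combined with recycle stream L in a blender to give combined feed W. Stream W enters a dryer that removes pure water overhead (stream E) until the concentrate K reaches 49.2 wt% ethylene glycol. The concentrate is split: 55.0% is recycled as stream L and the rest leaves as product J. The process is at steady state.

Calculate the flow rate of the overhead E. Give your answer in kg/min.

Overall ethylene glycol balance (none leaves overhead): ethylene glycol in fresh feed = ethylene glycol in product, i.e. 1283×0.240 = (1−0.550)·K·0.492.
K = 307.92/(0.492×0.450) = 1390.8 kg/min.
Recycle L = 0.550×1390.8 = 764.93 kg/min.
Combined feed W = 1283 + 764.93 = 2047.9 kg/min.
Overhead E = W − K = 2047.9 − 1390.8 = 657.15 kg/min.

657.1 kg/min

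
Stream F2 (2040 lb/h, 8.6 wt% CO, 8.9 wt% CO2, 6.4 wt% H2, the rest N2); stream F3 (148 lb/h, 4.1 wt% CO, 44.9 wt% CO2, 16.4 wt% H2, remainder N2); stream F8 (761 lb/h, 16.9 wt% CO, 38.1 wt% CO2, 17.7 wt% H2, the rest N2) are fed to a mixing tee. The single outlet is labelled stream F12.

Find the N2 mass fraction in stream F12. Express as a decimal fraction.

Total flow out = 2040 + 148 + 761 = 2949 lb/h.
N2 in = 2040×0.761 + 148×0.346 + 761×0.273 = 1811.4 lb/h.
N2 mass fraction in F12 = 1811.4/2949 = 0.6142.

0.6142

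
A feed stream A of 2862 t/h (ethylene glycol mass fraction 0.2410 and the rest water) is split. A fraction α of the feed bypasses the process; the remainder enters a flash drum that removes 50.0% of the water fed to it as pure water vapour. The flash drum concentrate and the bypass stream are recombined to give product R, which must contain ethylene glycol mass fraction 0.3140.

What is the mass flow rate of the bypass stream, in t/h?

1109 t/h

All 2862×0.241 = 689.74 t/h of ethylene glycol reaches R, so R = 689.74/0.314 = 2196.6 t/h and vapour = 665.37 t/h.
The evaporator receives (1−α)·2862 of feed at 0.759 water and removes 0.500 of that water:
0.500×0.759×(1−α)×2862 = 665.37
(1−α) = 665.37/1086.1 = 0.6126;  α = 0.3874.
Bypass flow = 0.3874×2862 = 1108.7 t/h.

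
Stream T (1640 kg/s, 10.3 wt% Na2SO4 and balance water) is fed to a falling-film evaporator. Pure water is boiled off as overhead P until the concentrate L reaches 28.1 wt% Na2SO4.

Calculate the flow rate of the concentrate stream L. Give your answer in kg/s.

601.1 kg/s

Na2SO4 is conserved: 1640×0.103 = 168.92 kg/s all reports to the concentrate.
Concentrate = 168.92/(target fraction) = 601.14 kg/s.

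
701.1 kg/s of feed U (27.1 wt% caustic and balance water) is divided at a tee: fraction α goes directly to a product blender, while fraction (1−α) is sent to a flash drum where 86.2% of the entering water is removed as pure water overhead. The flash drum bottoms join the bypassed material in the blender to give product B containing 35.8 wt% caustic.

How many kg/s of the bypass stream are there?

430 kg/s

All 701.1×0.271 = 190 kg/s of caustic reaches B, so B = 190/0.358 = 530.72 kg/s and vapour = 170.38 kg/s.
The evaporator receives (1−α)·701.1 of feed at 0.729 water and removes 0.862 of that water:
0.862×0.729×(1−α)×701.1 = 170.38
(1−α) = 170.38/440.57 = 0.3867;  α = 0.6133.
Bypass flow = 0.6133×701.1 = 429.97 kg/s.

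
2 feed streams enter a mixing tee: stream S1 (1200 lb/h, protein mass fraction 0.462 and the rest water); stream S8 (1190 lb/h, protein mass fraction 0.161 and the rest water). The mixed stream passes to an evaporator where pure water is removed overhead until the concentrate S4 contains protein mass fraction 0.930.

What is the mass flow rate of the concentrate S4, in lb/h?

protein entering = 1200×0.462 + 1190×0.161 = 745.99 lb/h.
All protein reports to S4, so S4 = 745.99/0.930 = 802.14 lb/h.

802.1 lb/h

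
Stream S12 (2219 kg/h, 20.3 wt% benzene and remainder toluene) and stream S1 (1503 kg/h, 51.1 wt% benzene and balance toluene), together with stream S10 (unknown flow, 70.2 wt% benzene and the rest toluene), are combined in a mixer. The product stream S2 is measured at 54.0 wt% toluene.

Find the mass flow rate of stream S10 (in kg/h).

2040 kg/h

Let S10 be the unknown flow. Total out = 3722 + S10.
toluene balance: 2503.5 + 0.298·S10 = 0.540·(3722 + S10)
(0.298 − 0.540)·S10 = 0.540×3722 − 2503.5 = -493.63
S10 = -493.63 / -0.242 = 2039.8 kg/h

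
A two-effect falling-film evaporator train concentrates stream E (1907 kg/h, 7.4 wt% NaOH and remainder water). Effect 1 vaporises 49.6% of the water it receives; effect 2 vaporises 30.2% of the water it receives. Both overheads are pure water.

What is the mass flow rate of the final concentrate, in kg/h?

762.3 kg/h

water in feed = 1907×0.926 = 1765.9 kg/h.
After stage 1: water left = (1−0.496)×1765.9 = 890; stream total = 1031.1 kg/h.
After stage 2: water left = (1−0.302)×890 = 621.22; final concentrate = 762.34 kg/h.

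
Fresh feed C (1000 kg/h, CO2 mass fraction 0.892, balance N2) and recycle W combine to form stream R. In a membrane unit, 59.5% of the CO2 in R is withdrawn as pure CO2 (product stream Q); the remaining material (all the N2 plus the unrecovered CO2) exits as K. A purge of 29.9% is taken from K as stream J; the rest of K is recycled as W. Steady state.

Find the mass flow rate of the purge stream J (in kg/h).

N2 enters only via C and leaves only via the purge: 1000×0.108 = 0.299×(N2 in K), and the membrane unit passes all N2, so N2 in R = N2 in K = 361.2 kg/h.
CO2 in R: m_A = 1000×0.892 + (1−0.299)·(1−0.595)·m_A, so m_A = 892/0.7161 = 1245.6 kg/h.
K = (1−0.595)×1245.6 + 361.2 = 865.69 kg/h.
Purge J = 0.299×865.69 = 258.84 kg/h.

258.8 kg/h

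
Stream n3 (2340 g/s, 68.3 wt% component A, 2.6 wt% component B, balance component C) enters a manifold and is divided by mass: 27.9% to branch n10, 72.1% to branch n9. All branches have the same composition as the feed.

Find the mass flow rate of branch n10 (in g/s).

652.9 g/s

Branch n10 flow = 0.279×2340 = 652.86 g/s.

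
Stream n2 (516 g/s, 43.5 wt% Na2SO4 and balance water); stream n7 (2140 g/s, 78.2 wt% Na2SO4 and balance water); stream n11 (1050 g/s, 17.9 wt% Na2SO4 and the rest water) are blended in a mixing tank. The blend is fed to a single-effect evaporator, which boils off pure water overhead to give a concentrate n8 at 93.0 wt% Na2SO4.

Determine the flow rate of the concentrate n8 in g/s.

Na2SO4 entering = 516×0.435 + 2140×0.782 + 1050×0.179 = 2085.9 g/s.
All Na2SO4 reports to n8, so n8 = 2085.9/0.930 = 2242.9 g/s.

2243 g/s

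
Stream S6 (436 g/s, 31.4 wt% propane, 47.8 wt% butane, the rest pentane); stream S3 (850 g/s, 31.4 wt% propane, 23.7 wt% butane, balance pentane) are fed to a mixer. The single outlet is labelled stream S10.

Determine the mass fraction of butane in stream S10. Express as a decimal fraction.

0.319

Total flow out = 436 + 850 = 1286 g/s.
butane in = 436×0.478 + 850×0.237 = 409.86 g/s.
butane mass fraction in S10 = 409.86/1286 = 0.319.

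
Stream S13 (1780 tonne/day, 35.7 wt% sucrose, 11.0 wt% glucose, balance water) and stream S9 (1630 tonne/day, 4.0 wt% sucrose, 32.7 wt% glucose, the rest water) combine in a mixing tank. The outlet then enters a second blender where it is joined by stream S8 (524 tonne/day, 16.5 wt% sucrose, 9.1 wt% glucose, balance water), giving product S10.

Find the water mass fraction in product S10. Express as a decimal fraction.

Overall, product flow = 3934 tonne/day.
water in = 1780×0.533 + 1630×0.633 + 524×0.744 = 2370.4 tonne/day.
water fraction in S10 = 0.603.

0.603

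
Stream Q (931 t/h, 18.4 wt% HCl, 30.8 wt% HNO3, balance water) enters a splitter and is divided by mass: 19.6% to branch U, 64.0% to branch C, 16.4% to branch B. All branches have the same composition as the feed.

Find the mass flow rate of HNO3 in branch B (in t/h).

Branch B total = 0.164×931 = 152.68 t/h.
HNO3 in B = 0.308×152.68 = 47.027 t/h.

47.03 t/h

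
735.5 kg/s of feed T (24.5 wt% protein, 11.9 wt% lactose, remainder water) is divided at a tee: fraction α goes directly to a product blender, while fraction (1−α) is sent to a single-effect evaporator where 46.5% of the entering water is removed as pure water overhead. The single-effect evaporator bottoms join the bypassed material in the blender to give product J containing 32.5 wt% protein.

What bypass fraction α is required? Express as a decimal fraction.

0.168

All 735.5×0.245 = 180.2 kg/s of protein reaches J, so J = 180.2/0.325 = 554.45 kg/s and vapour = 181.05 kg/s.
The evaporator receives (1−α)·735.5 of feed at 0.636 water and removes 0.465 of that water:
0.465×0.636×(1−α)×735.5 = 181.05
(1−α) = 181.05/217.52 = 0.8323;  α = 0.1677.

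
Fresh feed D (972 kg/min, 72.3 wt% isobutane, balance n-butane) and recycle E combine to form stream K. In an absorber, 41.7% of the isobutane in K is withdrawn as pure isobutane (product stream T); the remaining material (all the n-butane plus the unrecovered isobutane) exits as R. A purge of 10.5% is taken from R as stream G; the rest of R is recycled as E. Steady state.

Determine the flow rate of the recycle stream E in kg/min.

n-butane enters only via D and leaves only via the purge: 972×0.277 = 0.105×(n-butane in R), and the absorber passes all n-butane, so n-butane in K = n-butane in R = 2564.2 kg/min.
isobutane in K: m_A = 972×0.723 + (1−0.105)·(1−0.417)·m_A, so m_A = 702.76/0.4782 = 1469.5 kg/min.
R = (1−0.417)×1469.5 + 2564.2 = 3421 kg/min.
Recycle E = (1−0.105)×3421 = 3061.8 kg/min.

3062 kg/min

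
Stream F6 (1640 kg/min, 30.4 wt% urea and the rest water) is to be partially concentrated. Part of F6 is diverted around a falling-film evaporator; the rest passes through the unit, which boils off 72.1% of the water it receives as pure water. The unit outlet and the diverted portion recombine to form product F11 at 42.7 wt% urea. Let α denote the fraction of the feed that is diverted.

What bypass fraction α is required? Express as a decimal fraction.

All 1640×0.304 = 498.56 kg/min of urea reaches F11, so F11 = 498.56/0.427 = 1167.6 kg/min and vapour = 472.41 kg/min.
The evaporator receives (1−α)·1640 of feed at 0.696 water and removes 0.721 of that water:
0.721×0.696×(1−α)×1640 = 472.41
(1−α) = 472.41/822.98 = 0.5740;  α = 0.4260.

0.426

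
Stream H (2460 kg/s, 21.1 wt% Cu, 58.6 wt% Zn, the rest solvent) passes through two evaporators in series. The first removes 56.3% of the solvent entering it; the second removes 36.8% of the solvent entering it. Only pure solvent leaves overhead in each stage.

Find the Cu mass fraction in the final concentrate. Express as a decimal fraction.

solvent in feed = 2460×0.203 = 499.38 kg/s.
After stage 1: solvent left = (1−0.563)×499.38 = 218.23; stream total = 2178.8 kg/s.
After stage 2: solvent left = (1−0.368)×218.23 = 137.92; final concentrate = 2098.5 kg/s.
Cu fraction = 519.06/2098.5 = 0.2473.

0.2473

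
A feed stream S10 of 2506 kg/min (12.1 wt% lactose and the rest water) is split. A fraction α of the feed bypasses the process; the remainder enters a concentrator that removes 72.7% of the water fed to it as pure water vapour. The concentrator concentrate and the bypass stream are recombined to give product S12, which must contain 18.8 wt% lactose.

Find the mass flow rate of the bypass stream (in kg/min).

1108 kg/min

All 2506×0.121 = 303.23 kg/min of lactose reaches S12, so S12 = 303.23/0.188 = 1612.9 kg/min and vapour = 893.1 kg/min.
The evaporator receives (1−α)·2506 of feed at 0.879 water and removes 0.727 of that water:
0.727×0.879×(1−α)×2506 = 893.1
(1−α) = 893.1/1601.4 = 0.5577;  α = 0.4423.
Bypass flow = 0.4423×2506 = 1108.4 kg/min.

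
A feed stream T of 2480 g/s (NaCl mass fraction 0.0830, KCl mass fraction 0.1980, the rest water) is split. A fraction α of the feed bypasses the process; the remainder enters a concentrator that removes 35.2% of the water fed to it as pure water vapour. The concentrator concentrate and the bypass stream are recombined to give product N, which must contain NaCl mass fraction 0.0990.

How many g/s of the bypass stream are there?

896.3 g/s

All 2480×0.083 = 205.84 g/s of NaCl reaches N, so N = 205.84/0.099 = 2079.2 g/s and vapour = 400.81 g/s.
The evaporator receives (1−α)·2480 of feed at 0.719 water and removes 0.352 of that water:
0.352×0.719×(1−α)×2480 = 400.81
(1−α) = 400.81/627.66 = 0.6386;  α = 0.3614.
Bypass flow = 0.3614×2480 = 896.33 g/s.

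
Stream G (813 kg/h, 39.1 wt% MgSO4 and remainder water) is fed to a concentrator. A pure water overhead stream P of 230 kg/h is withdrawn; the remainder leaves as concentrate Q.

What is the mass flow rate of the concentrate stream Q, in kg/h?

583 kg/h

Concentrate = 813 − 230 = 583 kg/h.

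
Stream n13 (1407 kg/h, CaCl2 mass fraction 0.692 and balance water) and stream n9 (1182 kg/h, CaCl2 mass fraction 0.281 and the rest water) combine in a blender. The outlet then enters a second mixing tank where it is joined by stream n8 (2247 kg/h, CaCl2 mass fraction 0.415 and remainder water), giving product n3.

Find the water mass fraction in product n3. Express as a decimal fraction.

0.537

Overall, product flow = 4836 kg/h.
water in = 1407×0.308 + 1182×0.719 + 2247×0.585 = 2597.7 kg/h.
water fraction in n3 = 0.537.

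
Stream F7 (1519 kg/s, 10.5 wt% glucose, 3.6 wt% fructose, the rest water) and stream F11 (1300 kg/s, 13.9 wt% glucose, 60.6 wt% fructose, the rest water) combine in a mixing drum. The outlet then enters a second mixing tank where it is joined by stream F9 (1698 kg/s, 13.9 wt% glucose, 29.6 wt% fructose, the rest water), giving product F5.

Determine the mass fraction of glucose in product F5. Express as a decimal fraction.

0.128

Overall, product flow = 4517 kg/s.
glucose in = 1519×0.105 + 1300×0.139 + 1698×0.139 = 576.22 kg/s.
glucose fraction in F5 = 0.128.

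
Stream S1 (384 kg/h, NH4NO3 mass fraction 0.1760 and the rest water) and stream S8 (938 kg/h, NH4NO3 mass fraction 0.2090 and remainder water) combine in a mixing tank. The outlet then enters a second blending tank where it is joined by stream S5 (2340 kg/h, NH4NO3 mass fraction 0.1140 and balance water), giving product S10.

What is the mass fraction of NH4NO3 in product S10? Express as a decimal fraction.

Overall, product flow = 3662 kg/h.
NH4NO3 in = 384×0.176 + 938×0.209 + 2340×0.114 = 530.39 kg/h.
NH4NO3 fraction in S10 = 0.1448.

0.1448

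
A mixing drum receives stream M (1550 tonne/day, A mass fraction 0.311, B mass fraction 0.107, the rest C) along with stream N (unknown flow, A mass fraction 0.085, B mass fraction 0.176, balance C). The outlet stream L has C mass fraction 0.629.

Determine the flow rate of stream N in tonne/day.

Let N be the unknown flow. Total out = 1550 + N.
C balance: 902.1 + 0.739·N = 0.629·(1550 + N)
(0.739 − 0.629)·N = 0.629×1550 − 902.1 = 72.85
N = 72.85 / 0.110 = 662.27 tonne/day

662.3 tonne/day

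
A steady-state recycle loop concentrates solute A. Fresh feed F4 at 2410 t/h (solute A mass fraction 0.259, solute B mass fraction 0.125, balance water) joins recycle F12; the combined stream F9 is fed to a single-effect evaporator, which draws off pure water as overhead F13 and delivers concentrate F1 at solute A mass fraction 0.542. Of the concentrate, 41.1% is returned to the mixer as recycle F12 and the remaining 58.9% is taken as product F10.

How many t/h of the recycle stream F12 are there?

803.6 t/h

Overall solute A balance (none leaves overhead): solute A in fresh feed = solute A in product, i.e. 2410×0.259 = (1−0.411)·F1·0.542.
F1 = 624.19/(0.542×0.589) = 1955.2 t/h.
Recycle F12 = 0.411×1955.2 = 803.61 t/h.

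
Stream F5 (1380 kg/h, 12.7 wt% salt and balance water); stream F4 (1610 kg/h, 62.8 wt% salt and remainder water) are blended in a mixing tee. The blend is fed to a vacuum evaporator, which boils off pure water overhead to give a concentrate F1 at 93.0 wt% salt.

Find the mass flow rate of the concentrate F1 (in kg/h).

salt entering = 1380×0.127 + 1610×0.628 = 1186.3 kg/h.
All salt reports to F1, so F1 = 1186.3/0.930 = 1275.6 kg/h.

1276 kg/h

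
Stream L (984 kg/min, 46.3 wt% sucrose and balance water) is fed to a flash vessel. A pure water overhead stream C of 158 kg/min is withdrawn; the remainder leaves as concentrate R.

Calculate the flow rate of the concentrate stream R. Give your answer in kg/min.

Concentrate = 984 − 158 = 826 kg/min.

826 kg/min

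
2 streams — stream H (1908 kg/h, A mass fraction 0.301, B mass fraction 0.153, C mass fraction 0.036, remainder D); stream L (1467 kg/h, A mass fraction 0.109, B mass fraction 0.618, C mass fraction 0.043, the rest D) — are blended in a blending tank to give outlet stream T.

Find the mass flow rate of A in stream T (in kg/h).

734.2 kg/h

A out = A in = 1908×0.301 + 1467×0.109 = 734.21 kg/h.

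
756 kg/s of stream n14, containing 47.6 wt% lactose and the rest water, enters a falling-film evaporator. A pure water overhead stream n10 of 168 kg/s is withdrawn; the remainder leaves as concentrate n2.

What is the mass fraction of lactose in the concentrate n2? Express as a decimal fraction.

0.612

lactose is not removed: 756×0.476 = 359.86 kg/s of lactose enters n2.
Concentrate = 756 − 168 = 588 kg/s.
Mass fraction = 359.86/588 = 0.612.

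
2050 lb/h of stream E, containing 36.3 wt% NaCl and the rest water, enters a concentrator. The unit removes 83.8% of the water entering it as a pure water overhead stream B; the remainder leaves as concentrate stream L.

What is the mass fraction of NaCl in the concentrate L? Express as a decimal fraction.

0.779

NaCl is not removed: 2050×0.363 = 744.15 lb/h of NaCl enters L.
water entering = 2050×0.637 = 1305.8 lb/h; overhead removed = 0.838×1305.8 = 1094.3 lb/h.
Concentrate = 2050 − 1094.3 = 955.7 lb/h.
Mass fraction = 744.15/955.7 = 0.779.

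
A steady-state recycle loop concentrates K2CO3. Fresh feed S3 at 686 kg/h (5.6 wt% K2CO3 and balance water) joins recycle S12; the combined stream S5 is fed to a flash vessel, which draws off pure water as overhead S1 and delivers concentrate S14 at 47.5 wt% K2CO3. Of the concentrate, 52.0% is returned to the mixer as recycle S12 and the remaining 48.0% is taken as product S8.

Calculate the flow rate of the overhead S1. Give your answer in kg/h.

Overall K2CO3 balance (none leaves overhead): K2CO3 in fresh feed = K2CO3 in product, i.e. 686×0.056 = (1−0.520)·S14·0.475.
S14 = 38.416/(0.475×0.480) = 168.49 kg/h.
Recycle S12 = 0.520×168.49 = 87.615 kg/h.
Combined feed S5 = 686 + 87.615 = 773.62 kg/h.
Overhead S1 = S5 − S14 = 773.62 − 168.49 = 605.12 kg/h.

605.1 kg/h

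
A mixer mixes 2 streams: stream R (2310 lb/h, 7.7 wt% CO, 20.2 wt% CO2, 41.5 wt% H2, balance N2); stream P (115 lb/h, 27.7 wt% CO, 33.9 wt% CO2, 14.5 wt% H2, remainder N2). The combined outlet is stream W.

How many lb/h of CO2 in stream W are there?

CO2 out = CO2 in = 2310×0.202 + 115×0.339 = 505.61 lb/h.

505.6 lb/h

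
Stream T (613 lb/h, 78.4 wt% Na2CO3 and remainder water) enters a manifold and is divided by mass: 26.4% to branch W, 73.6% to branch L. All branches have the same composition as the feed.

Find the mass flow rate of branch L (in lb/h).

Branch L flow = 0.736×613 = 451.17 lb/h.

451.2 lb/h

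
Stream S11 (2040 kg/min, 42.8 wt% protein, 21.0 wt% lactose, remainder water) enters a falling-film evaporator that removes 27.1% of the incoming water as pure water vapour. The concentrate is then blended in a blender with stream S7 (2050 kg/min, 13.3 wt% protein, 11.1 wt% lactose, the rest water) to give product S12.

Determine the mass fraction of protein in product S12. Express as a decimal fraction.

0.295

Vapour removed = 0.271×0.362×2040 = 200.13 kg/min; concentrate = 1839.9 kg/min.
protein reaching the mixer = 873.12 (from concentrate) + 2050×0.133 = 1145.8 kg/min.
Product flow = 1839.9 + 2050 = 3889.9 kg/min; protein fraction = 0.295.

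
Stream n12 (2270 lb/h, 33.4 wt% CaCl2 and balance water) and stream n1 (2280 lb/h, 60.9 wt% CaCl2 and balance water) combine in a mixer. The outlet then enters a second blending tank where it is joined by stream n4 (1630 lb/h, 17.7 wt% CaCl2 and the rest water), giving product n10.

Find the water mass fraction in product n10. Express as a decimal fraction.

Overall, product flow = 6180 lb/h.
water in = 2270×0.666 + 2280×0.391 + 1630×0.823 = 3744.8 lb/h.
water fraction in n10 = 0.606.

0.606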